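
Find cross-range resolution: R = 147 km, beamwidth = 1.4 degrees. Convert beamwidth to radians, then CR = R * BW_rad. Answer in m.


BW_rad = 0.02443461
CR = 147000 * 0.02443461 = 3591.9 m

3591.9 m


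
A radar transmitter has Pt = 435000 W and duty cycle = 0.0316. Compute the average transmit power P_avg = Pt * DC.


P_avg = 435000 * 0.0316 = 13746.0 W

13746.0 W


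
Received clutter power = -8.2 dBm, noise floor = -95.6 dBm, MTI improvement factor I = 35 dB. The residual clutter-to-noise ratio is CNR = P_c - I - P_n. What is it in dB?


CNR = -8.2 - 35 - (-95.6) = 52.4 dB

52.4 dB


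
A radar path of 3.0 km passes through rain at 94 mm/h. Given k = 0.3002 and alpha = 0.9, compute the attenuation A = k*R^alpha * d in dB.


gamma = 0.3002 * 94^0.9 = 17.915369 dB/km
A = 17.915369 * 3.0 = 53.75 dB

53.75 dB


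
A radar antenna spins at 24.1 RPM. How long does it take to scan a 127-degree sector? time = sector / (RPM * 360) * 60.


t = 127 / (24.1 * 360) * 60 = 0.88 s

0.88 s


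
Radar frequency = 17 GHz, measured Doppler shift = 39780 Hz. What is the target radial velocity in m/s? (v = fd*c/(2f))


v = 39780 * 3e8 / (2 * 17000000000.0) = 351.0 m/s

351.0 m/s


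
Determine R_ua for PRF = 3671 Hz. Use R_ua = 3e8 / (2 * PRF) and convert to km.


R_ua = 3e8 / (2 * 3671) = 40860.8 m = 40.9 km

40.9 km


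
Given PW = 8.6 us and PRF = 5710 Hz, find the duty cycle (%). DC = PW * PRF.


DC = 8.6e-6 * 5710 * 100 = 4.91%

4.91%


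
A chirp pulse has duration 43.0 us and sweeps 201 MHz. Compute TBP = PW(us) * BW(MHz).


TBP = 43.0 * 201 = 8643.0

8643.0


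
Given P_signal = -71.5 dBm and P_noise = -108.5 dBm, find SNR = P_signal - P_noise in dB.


SNR = -71.5 - (-108.5) = 37.0 dB

37.0 dB


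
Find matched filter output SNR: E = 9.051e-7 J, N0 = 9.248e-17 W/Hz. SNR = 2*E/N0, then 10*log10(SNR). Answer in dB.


SNR_lin = 2 * 9.051e-7 / 9.248e-17 = 1.957e10
SNR_dB = 10*log10(1.957e10) = 102.9 dB

102.9 dB


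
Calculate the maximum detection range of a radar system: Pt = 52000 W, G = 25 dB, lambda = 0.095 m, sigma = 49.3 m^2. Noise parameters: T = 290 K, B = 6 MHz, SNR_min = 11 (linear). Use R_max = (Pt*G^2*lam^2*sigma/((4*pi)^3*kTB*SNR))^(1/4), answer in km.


G_lin = 10^(25/10) = 316.227766
R^4 = 52000 * 316.227766^2 * 0.095^2 * 49.3 / ((4*pi)^3 * 1.38e-23 * 290 * 6000000.0 * 11)
R^4 = 4.41415e18 m^4
R_max = (4.41415e18)^(1/4) = 45836.5 m = 45.8 km

45.8 km


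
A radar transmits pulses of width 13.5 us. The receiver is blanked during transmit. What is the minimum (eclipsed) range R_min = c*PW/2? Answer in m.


R_min = 3e8 * 13.5e-6 / 2 = 2025.0 m

2025.0 m


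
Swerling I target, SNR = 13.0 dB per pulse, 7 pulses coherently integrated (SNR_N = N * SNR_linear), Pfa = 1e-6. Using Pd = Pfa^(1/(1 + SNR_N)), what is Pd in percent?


SNR_lin = 10^(13.0/10) = 19.95262
SNR_N = 7 * 19.95262 = 139.66834
1/(1 + SNR_N) = 1/140.66834 = 0.0071089
Pd = (1e-6)^0.0071089 = 0.90646
Pd = 90.6%

90.6%


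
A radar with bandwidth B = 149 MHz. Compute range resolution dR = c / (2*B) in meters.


dR = 3e8 / (2 * 149000000.0) = 1.01 m

1.01 m


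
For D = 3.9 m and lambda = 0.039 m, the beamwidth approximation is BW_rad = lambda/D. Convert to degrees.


BW_rad = 0.039 / 3.9 = 0.01
BW_deg = 0.57 degrees

0.57 degrees


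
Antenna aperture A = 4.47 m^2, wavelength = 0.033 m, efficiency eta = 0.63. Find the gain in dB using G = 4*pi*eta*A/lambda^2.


G_linear = 4*pi*0.63*4.47/0.033^2 = 32496.01
G_dB = 10*log10(32496.01) = 45.1 dB

45.1 dB


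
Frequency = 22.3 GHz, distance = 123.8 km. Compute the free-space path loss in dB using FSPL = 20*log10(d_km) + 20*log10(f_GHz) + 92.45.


20*log10(123.8) = 41.85
20*log10(22.3) = 26.97
FSPL = 161.3 dB

161.3 dB


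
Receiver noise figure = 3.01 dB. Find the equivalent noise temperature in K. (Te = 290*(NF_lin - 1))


NF_lin = 10^(3.01/10) = 1.999862
Te = 290 * (1.999862 - 1) = 290.0 K

290.0 K


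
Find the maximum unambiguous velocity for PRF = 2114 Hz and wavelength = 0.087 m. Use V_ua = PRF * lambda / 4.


V_ua = 2114 * 0.087 / 4 = 46.0 m/s

46.0 m/s


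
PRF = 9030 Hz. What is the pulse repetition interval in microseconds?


PRI = 1/9030 = 0.000110742 s = 110.7 us

110.7 us


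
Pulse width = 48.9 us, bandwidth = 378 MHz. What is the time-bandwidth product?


TBP = 48.9 * 378 = 18484.2

18484.2


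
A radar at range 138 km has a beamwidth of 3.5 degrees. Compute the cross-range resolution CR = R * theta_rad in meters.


BW_rad = 0.061086524
CR = 138000 * 0.061086524 = 8429.9 m

8429.9 m


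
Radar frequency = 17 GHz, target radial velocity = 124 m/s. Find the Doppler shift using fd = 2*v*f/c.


fd = 2 * 124 * 17000000000.0 / 3e8 = 14053.3 Hz

14053.3 Hz


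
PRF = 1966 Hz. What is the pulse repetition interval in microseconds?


PRI = 1/1966 = 0.000508647 s = 508.6 us

508.6 us


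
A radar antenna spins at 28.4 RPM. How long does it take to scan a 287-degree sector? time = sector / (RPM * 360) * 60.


t = 287 / (28.4 * 360) * 60 = 1.68 s

1.68 s


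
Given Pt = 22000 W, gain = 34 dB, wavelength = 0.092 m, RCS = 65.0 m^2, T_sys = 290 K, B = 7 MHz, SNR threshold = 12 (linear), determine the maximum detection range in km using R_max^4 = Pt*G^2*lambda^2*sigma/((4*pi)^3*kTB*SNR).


G_lin = 10^(34/10) = 2511.886432
R^4 = 22000 * 2511.886432^2 * 0.092^2 * 65.0 / ((4*pi)^3 * 1.38e-23 * 290 * 7000000.0 * 12)
R^4 = 1.14479e20 m^4
R_max = (1.14479e20)^(1/4) = 103438.3 m = 103.4 km

103.4 km


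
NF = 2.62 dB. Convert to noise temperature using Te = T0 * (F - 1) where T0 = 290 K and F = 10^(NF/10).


NF_lin = 10^(2.62/10) = 1.8281
Te = 290 * (1.8281 - 1) = 240.1 K

240.1 K


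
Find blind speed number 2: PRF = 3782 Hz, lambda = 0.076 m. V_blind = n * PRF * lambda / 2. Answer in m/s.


V_blind = 2 * 3782 * 0.076 / 2 = 287.4 m/s

287.4 m/s


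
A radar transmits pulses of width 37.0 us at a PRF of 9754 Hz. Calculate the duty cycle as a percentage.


DC = 37.0e-6 * 9754 * 100 = 36.09%

36.09%


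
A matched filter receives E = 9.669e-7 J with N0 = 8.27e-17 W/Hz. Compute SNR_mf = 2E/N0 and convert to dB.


SNR_lin = 2 * 9.669e-7 / 8.27e-17 = 2.338e10
SNR_dB = 10*log10(2.338e10) = 103.7 dB

103.7 dB


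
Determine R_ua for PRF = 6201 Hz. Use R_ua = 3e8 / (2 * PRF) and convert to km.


R_ua = 3e8 / (2 * 6201) = 24189.6 m = 24.2 km

24.2 km


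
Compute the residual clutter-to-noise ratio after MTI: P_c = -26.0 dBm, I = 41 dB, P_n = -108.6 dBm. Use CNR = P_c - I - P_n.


CNR = -26.0 - 41 - (-108.6) = 41.6 dB

41.6 dB


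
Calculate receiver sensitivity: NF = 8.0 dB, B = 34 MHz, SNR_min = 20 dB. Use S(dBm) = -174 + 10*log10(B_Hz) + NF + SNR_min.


10*log10(34000000.0) = 75.31
S = -174 + 75.31 + 8.0 + 20 = -70.7 dBm

-70.7 dBm


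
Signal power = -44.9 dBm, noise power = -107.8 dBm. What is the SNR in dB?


SNR = -44.9 - (-107.8) = 62.9 dB

62.9 dB


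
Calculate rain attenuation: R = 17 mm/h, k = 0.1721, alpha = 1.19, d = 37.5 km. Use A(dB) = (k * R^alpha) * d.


gamma = 0.1721 * 17^1.19 = 5.012046 dB/km
A = 5.012046 * 37.5 = 187.95 dB

187.95 dB


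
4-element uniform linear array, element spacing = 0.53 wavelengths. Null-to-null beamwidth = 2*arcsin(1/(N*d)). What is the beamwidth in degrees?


1/(N*d) = 1/(4*0.53) = 0.471698
BW = 2*arcsin(0.471698) = 56.3 degrees

56.3 degrees


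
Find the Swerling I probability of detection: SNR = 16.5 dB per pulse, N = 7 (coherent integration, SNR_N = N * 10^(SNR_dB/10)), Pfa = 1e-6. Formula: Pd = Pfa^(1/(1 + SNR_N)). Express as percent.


SNR_lin = 10^(16.5/10) = 44.66836
SNR_N = 7 * 44.66836 = 312.67852
1/(1 + SNR_N) = 1/313.67852 = 0.003188
Pd = (1e-6)^0.003188 = 0.95691
Pd = 95.7%

95.7%


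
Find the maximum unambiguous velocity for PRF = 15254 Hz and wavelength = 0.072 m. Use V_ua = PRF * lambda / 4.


V_ua = 15254 * 0.072 / 4 = 274.6 m/s

274.6 m/s


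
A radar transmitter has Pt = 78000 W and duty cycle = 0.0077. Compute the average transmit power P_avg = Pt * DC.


P_avg = 78000 * 0.0077 = 600.6 W

600.6 W


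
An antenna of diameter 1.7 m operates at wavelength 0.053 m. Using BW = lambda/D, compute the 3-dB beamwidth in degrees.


BW_rad = 0.053 / 1.7 = 0.031176
BW_deg = 1.79 degrees

1.79 degrees


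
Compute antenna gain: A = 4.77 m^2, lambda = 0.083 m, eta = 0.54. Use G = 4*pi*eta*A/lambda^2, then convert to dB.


G_linear = 4*pi*0.54*4.77/0.083^2 = 4698.57
G_dB = 10*log10(4698.57) = 36.7 dB

36.7 dB


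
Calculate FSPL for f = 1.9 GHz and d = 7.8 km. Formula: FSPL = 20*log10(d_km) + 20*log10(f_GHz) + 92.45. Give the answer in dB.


20*log10(7.8) = 17.84
20*log10(1.9) = 5.58
FSPL = 115.9 dB

115.9 dB


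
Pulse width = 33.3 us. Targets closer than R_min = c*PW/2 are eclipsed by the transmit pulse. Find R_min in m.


R_min = 3e8 * 33.3e-6 / 2 = 4995.0 m

4995.0 m


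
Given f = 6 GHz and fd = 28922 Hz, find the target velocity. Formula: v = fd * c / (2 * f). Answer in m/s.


v = 28922 * 3e8 / (2 * 6000000000.0) = 723.1 m/s

723.1 m/s


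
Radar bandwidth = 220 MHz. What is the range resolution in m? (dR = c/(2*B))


dR = 3e8 / (2 * 220000000.0) = 0.68 m

0.68 m


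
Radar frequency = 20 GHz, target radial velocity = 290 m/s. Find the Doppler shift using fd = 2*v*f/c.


fd = 2 * 290 * 20000000000.0 / 3e8 = 38666.7 Hz

38666.7 Hz


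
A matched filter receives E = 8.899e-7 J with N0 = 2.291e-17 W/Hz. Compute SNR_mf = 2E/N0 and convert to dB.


SNR_lin = 2 * 8.899e-7 / 2.291e-17 = 7.769e10
SNR_dB = 10*log10(7.769e10) = 108.9 dB

108.9 dB


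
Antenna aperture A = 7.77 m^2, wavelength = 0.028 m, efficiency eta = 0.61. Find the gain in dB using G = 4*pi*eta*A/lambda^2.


G_linear = 4*pi*0.61*7.77/0.028^2 = 75970.44
G_dB = 10*log10(75970.44) = 48.8 dB

48.8 dB


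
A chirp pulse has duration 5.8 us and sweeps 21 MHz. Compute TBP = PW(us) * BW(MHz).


TBP = 5.8 * 21 = 121.8

121.8


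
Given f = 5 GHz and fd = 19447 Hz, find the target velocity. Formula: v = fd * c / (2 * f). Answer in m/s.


v = 19447 * 3e8 / (2 * 5000000000.0) = 583.4 m/s

583.4 m/s


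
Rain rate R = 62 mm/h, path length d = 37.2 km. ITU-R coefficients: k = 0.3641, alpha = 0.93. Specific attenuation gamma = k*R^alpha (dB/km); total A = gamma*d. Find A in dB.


gamma = 0.3641 * 62^0.93 = 16.910052 dB/km
A = 16.910052 * 37.2 = 629.05 dB

629.05 dB


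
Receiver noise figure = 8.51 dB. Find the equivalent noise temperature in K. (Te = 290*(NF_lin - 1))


NF_lin = 10^(8.51/10) = 7.095778
Te = 290 * (7.095778 - 1) = 1767.8 K

1767.8 K


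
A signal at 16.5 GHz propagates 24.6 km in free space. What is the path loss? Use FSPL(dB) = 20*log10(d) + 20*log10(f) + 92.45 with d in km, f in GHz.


20*log10(24.6) = 27.82
20*log10(16.5) = 24.35
FSPL = 144.6 dB

144.6 dB


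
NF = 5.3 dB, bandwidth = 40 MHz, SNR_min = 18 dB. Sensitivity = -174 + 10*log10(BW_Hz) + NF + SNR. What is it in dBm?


10*log10(40000000.0) = 76.02
S = -174 + 76.02 + 5.3 + 18 = -74.7 dBm

-74.7 dBm


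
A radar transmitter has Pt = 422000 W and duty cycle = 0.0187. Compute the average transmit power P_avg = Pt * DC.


P_avg = 422000 * 0.0187 = 7891.4 W

7891.4 W


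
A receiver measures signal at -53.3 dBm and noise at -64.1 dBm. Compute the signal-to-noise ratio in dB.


SNR = -53.3 - (-64.1) = 10.8 dB

10.8 dB


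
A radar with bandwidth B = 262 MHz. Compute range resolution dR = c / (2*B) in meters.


dR = 3e8 / (2 * 262000000.0) = 0.57 m

0.57 m


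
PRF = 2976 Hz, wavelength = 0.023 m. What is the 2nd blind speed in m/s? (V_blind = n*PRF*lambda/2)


V_blind = 2 * 2976 * 0.023 / 2 = 68.4 m/s

68.4 m/s


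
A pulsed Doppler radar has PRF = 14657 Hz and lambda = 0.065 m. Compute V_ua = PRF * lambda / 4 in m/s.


V_ua = 14657 * 0.065 / 4 = 238.2 m/s

238.2 m/s


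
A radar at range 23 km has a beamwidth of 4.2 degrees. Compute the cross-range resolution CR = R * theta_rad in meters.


BW_rad = 0.073303829
CR = 23000 * 0.073303829 = 1686.0 m

1686.0 m


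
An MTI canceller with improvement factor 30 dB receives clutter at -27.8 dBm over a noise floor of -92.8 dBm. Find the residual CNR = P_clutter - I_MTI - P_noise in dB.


CNR = -27.8 - 30 - (-92.8) = 35.0 dB

35.0 dB


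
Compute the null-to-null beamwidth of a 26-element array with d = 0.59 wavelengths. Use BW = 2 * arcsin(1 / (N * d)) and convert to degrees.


1/(N*d) = 1/(26*0.59) = 0.065189
BW = 2*arcsin(0.065189) = 7.5 degrees

7.5 degrees


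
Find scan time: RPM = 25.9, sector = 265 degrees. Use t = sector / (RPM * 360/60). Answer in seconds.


t = 265 / (25.9 * 360) * 60 = 1.71 s

1.71 s


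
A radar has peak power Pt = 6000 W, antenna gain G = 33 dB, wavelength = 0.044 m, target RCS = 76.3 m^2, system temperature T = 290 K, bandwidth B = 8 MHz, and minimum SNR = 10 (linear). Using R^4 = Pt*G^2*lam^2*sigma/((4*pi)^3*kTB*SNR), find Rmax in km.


G_lin = 10^(33/10) = 1995.262315
R^4 = 6000 * 1995.262315^2 * 0.044^2 * 76.3 / ((4*pi)^3 * 1.38e-23 * 290 * 8000000.0 * 10)
R^4 = 5.55373e18 m^4
R_max = (5.55373e18)^(1/4) = 48545.2 m = 48.5 km

48.5 km


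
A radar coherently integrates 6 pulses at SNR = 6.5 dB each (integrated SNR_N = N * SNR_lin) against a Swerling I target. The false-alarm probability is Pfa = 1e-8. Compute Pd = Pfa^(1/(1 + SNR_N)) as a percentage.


SNR_lin = 10^(6.5/10) = 4.46684
SNR_N = 6 * 4.46684 = 26.80104
1/(1 + SNR_N) = 1/27.80104 = 0.0359699
Pd = (1e-8)^0.0359699 = 0.51551
Pd = 51.6%

51.6%


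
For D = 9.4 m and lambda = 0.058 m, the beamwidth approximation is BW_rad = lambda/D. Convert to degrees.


BW_rad = 0.058 / 9.4 = 0.00617
BW_deg = 0.35 degrees

0.35 degrees


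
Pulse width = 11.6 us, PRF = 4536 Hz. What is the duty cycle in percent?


DC = 11.6e-6 * 4536 * 100 = 5.26%

5.26%


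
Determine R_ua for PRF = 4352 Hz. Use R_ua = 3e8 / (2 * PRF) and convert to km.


R_ua = 3e8 / (2 * 4352) = 34466.9 m = 34.5 km

34.5 km


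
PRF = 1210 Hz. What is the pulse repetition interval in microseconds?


PRI = 1/1210 = 0.0008264463 s = 826.4 us

826.4 us


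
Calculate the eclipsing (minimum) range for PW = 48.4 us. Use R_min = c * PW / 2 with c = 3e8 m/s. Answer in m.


R_min = 3e8 * 48.4e-6 / 2 = 7260.0 m

7260.0 m


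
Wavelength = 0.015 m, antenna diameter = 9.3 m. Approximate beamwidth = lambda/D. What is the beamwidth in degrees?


BW_rad = 0.015 / 9.3 = 0.001613
BW_deg = 0.09 degrees

0.09 degrees


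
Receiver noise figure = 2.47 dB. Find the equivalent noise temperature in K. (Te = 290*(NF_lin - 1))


NF_lin = 10^(2.47/10) = 1.766038
Te = 290 * (1.766038 - 1) = 222.2 K

222.2 K


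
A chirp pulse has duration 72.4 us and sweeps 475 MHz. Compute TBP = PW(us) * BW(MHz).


TBP = 72.4 * 475 = 34390.0

34390.0


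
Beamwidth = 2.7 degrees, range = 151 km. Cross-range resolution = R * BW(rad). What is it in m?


BW_rad = 0.04712389
CR = 151000 * 0.04712389 = 7115.7 m

7115.7 m


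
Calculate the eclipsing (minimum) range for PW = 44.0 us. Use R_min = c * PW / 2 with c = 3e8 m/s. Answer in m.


R_min = 3e8 * 44.0e-6 / 2 = 6600.0 m

6600.0 m


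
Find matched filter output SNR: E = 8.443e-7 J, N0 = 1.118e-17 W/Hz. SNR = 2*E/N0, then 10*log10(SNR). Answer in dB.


SNR_lin = 2 * 8.443e-7 / 1.118e-17 = 1.51e11
SNR_dB = 10*log10(1.51e11) = 111.8 dB

111.8 dB


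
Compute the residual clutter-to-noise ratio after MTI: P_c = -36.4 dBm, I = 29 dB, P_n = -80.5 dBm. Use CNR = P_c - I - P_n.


CNR = -36.4 - 29 - (-80.5) = 15.1 dB

15.1 dB


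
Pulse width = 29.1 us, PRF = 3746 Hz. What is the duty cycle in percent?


DC = 29.1e-6 * 3746 * 100 = 10.9%

10.9%


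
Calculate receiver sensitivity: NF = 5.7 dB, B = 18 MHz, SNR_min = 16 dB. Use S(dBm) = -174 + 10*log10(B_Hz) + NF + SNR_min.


10*log10(18000000.0) = 72.55
S = -174 + 72.55 + 5.7 + 16 = -79.7 dBm

-79.7 dBm


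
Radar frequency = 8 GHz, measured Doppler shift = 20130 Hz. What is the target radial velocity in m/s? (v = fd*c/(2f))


v = 20130 * 3e8 / (2 * 8000000000.0) = 377.4 m/s

377.4 m/s


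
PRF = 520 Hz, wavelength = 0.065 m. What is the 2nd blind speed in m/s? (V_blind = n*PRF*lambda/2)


V_blind = 2 * 520 * 0.065 / 2 = 33.8 m/s

33.8 m/s


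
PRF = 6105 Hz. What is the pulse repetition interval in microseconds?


PRI = 1/6105 = 0.0001638002 s = 163.8 us

163.8 us


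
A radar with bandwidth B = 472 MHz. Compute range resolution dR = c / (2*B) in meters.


dR = 3e8 / (2 * 472000000.0) = 0.32 m

0.32 m


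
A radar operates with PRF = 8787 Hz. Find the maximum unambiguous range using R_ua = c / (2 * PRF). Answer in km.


R_ua = 3e8 / (2 * 8787) = 17070.7 m = 17.1 km

17.1 km


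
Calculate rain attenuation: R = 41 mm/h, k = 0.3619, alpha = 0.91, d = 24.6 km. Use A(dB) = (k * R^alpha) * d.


gamma = 0.3619 * 41^0.91 = 10.622381 dB/km
A = 10.622381 * 24.6 = 261.31 dB

261.31 dB


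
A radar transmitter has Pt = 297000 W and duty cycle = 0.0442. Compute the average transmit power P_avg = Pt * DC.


P_avg = 297000 * 0.0442 = 13127.4 W

13127.4 W


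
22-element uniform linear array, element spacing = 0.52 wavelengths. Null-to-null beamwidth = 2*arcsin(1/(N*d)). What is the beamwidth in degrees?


1/(N*d) = 1/(22*0.52) = 0.087413
BW = 2*arcsin(0.087413) = 10.0 degrees

10.0 degrees


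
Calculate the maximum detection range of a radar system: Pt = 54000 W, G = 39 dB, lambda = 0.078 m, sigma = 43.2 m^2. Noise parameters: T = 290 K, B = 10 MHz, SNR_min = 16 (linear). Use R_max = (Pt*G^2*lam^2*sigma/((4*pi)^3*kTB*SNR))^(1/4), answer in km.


G_lin = 10^(39/10) = 7943.282347
R^4 = 54000 * 7943.282347^2 * 0.078^2 * 43.2 / ((4*pi)^3 * 1.38e-23 * 290 * 10000000.0 * 16)
R^4 = 7.04758e20 m^4
R_max = (7.04758e20)^(1/4) = 162933.4 m = 162.9 km

162.9 km


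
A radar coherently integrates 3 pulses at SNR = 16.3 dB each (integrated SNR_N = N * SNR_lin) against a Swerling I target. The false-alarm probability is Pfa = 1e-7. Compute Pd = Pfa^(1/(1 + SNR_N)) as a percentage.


SNR_lin = 10^(16.3/10) = 42.65795
SNR_N = 3 * 42.65795 = 127.97385
1/(1 + SNR_N) = 1/128.97385 = 0.0077535
Pd = (1e-7)^0.0077535 = 0.88252
Pd = 88.3%

88.3%


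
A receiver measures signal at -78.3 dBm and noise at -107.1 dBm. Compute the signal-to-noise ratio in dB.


SNR = -78.3 - (-107.1) = 28.8 dB

28.8 dB


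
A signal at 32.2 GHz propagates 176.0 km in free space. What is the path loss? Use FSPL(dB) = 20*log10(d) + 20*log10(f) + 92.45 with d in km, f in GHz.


20*log10(176.0) = 44.91
20*log10(32.2) = 30.16
FSPL = 167.5 dB

167.5 dB


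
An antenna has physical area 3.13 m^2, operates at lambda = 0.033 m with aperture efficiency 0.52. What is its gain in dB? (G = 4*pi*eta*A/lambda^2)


G_linear = 4*pi*0.52*3.13/0.033^2 = 18781.47
G_dB = 10*log10(18781.47) = 42.7 dB

42.7 dB


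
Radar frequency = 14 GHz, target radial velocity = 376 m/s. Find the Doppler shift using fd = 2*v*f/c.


fd = 2 * 376 * 14000000000.0 / 3e8 = 35093.3 Hz

35093.3 Hz


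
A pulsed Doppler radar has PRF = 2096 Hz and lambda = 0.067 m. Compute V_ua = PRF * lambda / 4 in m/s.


V_ua = 2096 * 0.067 / 4 = 35.1 m/s

35.1 m/s


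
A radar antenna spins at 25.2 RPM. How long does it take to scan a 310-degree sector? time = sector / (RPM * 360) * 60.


t = 310 / (25.2 * 360) * 60 = 2.05 s

2.05 s


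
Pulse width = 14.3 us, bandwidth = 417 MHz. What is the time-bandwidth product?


TBP = 14.3 * 417 = 5963.1

5963.1


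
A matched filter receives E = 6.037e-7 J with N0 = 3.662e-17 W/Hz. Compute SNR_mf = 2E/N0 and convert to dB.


SNR_lin = 2 * 6.037e-7 / 3.662e-17 = 3.297e10
SNR_dB = 10*log10(3.297e10) = 105.2 dB

105.2 dB


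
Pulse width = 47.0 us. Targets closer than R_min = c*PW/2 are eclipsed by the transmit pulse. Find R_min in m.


R_min = 3e8 * 47.0e-6 / 2 = 7050.0 m

7050.0 m


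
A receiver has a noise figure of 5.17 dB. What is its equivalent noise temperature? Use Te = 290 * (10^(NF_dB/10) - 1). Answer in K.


NF_lin = 10^(5.17/10) = 3.288516
Te = 290 * (3.288516 - 1) = 663.7 K

663.7 K


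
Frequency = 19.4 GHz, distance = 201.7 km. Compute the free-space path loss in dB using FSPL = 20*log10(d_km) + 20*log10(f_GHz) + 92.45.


20*log10(201.7) = 46.09
20*log10(19.4) = 25.76
FSPL = 164.3 dB

164.3 dB


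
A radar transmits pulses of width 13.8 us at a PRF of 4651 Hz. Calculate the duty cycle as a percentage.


DC = 13.8e-6 * 4651 * 100 = 6.42%

6.42%


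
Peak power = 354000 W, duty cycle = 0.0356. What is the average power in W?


P_avg = 354000 * 0.0356 = 12602.4 W

12602.4 W


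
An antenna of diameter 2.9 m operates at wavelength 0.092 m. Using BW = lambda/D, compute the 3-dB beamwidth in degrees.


BW_rad = 0.092 / 2.9 = 0.031724
BW_deg = 1.82 degrees

1.82 degrees


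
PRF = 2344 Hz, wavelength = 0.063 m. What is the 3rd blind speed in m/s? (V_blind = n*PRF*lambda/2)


V_blind = 3 * 2344 * 0.063 / 2 = 221.5 m/s

221.5 m/s


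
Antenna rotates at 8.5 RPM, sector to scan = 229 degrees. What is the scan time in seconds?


t = 229 / (8.5 * 360) * 60 = 4.49 s

4.49 s


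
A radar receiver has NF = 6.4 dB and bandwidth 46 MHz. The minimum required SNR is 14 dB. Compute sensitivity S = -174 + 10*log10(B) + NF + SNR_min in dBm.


10*log10(46000000.0) = 76.63
S = -174 + 76.63 + 6.4 + 14 = -77.0 dBm

-77.0 dBm


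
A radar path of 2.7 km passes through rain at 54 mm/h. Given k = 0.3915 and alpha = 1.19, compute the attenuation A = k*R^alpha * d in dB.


gamma = 0.3915 * 54^1.19 = 45.11078 dB/km
A = 45.11078 * 2.7 = 121.8 dB

121.8 dB


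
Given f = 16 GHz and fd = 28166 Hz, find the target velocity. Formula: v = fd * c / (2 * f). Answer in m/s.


v = 28166 * 3e8 / (2 * 16000000000.0) = 264.1 m/s

264.1 m/s


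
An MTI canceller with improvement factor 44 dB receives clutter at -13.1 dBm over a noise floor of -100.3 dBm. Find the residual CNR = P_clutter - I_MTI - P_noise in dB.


CNR = -13.1 - 44 - (-100.3) = 43.2 dB

43.2 dB


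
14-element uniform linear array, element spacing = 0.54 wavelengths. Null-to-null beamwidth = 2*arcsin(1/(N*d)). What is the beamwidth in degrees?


1/(N*d) = 1/(14*0.54) = 0.132275
BW = 2*arcsin(0.132275) = 15.2 degrees

15.2 degrees


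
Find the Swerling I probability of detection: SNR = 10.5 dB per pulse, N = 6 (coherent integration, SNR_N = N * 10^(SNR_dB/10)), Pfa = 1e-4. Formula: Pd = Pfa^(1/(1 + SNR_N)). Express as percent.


SNR_lin = 10^(10.5/10) = 11.22018
SNR_N = 6 * 11.22018 = 67.32108
1/(1 + SNR_N) = 1/68.32108 = 0.0146368
Pd = (1e-4)^0.0146368 = 0.87388
Pd = 87.4%

87.4%


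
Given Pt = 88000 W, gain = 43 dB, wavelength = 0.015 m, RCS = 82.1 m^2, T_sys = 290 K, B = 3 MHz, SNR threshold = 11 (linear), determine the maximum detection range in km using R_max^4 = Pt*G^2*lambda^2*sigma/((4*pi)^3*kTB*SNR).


G_lin = 10^(43/10) = 19952.62315
R^4 = 88000 * 19952.62315^2 * 0.015^2 * 82.1 / ((4*pi)^3 * 1.38e-23 * 290 * 3000000.0 * 11)
R^4 = 2.46938e21 m^4
R_max = (2.46938e21)^(1/4) = 222918.9 m = 222.9 km

222.9 km


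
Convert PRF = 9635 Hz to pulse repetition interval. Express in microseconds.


PRI = 1/9635 = 0.0001037883 s = 103.8 us

103.8 us


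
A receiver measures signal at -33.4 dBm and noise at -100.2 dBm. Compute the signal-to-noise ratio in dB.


SNR = -33.4 - (-100.2) = 66.8 dB

66.8 dB


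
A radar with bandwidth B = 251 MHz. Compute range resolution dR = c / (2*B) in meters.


dR = 3e8 / (2 * 251000000.0) = 0.6 m

0.6 m


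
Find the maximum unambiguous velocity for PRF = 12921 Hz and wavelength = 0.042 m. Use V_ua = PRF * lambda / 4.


V_ua = 12921 * 0.042 / 4 = 135.7 m/s

135.7 m/s


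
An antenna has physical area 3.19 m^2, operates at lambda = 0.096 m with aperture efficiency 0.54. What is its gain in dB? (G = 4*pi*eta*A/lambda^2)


G_linear = 4*pi*0.54*3.19/0.096^2 = 2348.83
G_dB = 10*log10(2348.83) = 33.7 dB

33.7 dB


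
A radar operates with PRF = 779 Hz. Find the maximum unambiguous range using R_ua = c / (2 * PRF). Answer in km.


R_ua = 3e8 / (2 * 779) = 192554.6 m = 192.6 km

192.6 km


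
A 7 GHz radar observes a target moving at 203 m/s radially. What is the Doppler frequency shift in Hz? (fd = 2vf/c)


fd = 2 * 203 * 7000000000.0 / 3e8 = 9473.3 Hz

9473.3 Hz


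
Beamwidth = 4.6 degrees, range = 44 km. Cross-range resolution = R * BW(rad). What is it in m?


BW_rad = 0.080285146
CR = 44000 * 0.080285146 = 3532.5 m

3532.5 m


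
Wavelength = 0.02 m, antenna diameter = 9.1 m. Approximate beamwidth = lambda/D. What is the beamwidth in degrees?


BW_rad = 0.02 / 9.1 = 0.002198
BW_deg = 0.13 degrees

0.13 degrees


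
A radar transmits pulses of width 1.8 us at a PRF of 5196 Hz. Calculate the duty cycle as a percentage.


DC = 1.8e-6 * 5196 * 100 = 0.94%

0.94%


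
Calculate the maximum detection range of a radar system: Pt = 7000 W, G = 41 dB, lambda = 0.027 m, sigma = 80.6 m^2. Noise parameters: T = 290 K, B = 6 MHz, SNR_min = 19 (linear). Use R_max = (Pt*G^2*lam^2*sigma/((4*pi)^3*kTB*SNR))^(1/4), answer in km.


G_lin = 10^(41/10) = 12589.254118
R^4 = 7000 * 12589.254118^2 * 0.027^2 * 80.6 / ((4*pi)^3 * 1.38e-23 * 290 * 6000000.0 * 19)
R^4 = 7.20027e19 m^4
R_max = (7.20027e19)^(1/4) = 92116.5 m = 92.1 km

92.1 km


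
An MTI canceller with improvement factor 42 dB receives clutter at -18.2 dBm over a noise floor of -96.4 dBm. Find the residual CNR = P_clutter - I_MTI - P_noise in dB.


CNR = -18.2 - 42 - (-96.4) = 36.2 dB

36.2 dB


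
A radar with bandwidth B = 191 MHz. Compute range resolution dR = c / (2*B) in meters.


dR = 3e8 / (2 * 191000000.0) = 0.79 m

0.79 m


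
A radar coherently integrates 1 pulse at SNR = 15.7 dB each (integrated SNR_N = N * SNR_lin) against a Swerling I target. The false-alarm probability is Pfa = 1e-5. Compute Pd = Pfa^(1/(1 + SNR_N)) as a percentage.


SNR_lin = 10^(15.7/10) = 37.15352
SNR_N = 1 * 37.15352 = 37.15352
1/(1 + SNR_N) = 1/38.15352 = 0.0262099
Pd = (1e-5)^0.0262099 = 0.73952
Pd = 74.0%

74.0%


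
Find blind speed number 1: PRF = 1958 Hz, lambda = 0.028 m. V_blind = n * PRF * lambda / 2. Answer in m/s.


V_blind = 1 * 1958 * 0.028 / 2 = 27.4 m/s

27.4 m/s


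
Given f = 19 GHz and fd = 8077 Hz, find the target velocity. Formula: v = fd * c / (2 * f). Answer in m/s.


v = 8077 * 3e8 / (2 * 19000000000.0) = 63.8 m/s

63.8 m/s


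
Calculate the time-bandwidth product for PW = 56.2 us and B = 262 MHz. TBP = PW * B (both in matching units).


TBP = 56.2 * 262 = 14724.4

14724.4


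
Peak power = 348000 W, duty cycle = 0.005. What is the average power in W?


P_avg = 348000 * 0.005 = 1740.0 W

1740.0 W


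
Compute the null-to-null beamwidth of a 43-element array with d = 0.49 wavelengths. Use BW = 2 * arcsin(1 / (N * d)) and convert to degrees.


1/(N*d) = 1/(43*0.49) = 0.047461
BW = 2*arcsin(0.047461) = 5.4 degrees

5.4 degrees


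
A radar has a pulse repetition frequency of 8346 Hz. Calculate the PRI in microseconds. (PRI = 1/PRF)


PRI = 1/8346 = 0.0001198179 s = 119.8 us

119.8 us


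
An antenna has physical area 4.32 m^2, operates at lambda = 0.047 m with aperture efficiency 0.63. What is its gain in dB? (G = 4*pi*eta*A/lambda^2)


G_linear = 4*pi*0.63*4.32/0.047^2 = 15482.41
G_dB = 10*log10(15482.41) = 41.9 dB

41.9 dB


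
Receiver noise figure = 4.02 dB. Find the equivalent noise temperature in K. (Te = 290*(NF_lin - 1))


NF_lin = 10^(4.02/10) = 2.523481
Te = 290 * (2.523481 - 1) = 441.8 K

441.8 K


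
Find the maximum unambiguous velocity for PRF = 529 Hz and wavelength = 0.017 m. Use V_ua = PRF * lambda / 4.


V_ua = 529 * 0.017 / 4 = 2.2 m/s

2.2 m/s


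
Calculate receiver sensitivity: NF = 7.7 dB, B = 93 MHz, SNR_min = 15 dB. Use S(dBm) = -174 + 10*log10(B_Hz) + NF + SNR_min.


10*log10(93000000.0) = 79.68
S = -174 + 79.68 + 7.7 + 15 = -71.6 dBm

-71.6 dBm


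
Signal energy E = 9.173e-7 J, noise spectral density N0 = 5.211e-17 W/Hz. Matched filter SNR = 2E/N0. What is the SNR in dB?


SNR_lin = 2 * 9.173e-7 / 5.211e-17 = 3.521e10
SNR_dB = 10*log10(3.521e10) = 105.5 dB

105.5 dB


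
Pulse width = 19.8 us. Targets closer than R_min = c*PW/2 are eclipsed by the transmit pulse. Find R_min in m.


R_min = 3e8 * 19.8e-6 / 2 = 2970.0 m

2970.0 m


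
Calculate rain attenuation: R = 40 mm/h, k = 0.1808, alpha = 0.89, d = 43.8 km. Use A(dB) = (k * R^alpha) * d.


gamma = 0.1808 * 40^0.89 = 4.819831 dB/km
A = 4.819831 * 43.8 = 211.11 dB

211.11 dB


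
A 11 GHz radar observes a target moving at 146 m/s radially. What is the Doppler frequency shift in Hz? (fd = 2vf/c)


fd = 2 * 146 * 11000000000.0 / 3e8 = 10706.7 Hz

10706.7 Hz


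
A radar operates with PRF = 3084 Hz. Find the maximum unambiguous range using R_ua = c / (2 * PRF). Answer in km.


R_ua = 3e8 / (2 * 3084) = 48638.1 m = 48.6 km

48.6 km


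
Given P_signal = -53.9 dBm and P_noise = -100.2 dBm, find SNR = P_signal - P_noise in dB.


SNR = -53.9 - (-100.2) = 46.3 dB

46.3 dB


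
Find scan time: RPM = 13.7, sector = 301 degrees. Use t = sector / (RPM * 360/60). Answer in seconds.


t = 301 / (13.7 * 360) * 60 = 3.66 s

3.66 s


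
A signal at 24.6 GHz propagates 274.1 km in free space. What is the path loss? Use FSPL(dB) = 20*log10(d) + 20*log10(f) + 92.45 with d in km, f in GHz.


20*log10(274.1) = 48.76
20*log10(24.6) = 27.82
FSPL = 169.0 dB

169.0 dB


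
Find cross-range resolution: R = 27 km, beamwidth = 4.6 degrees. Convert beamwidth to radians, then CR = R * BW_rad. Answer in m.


BW_rad = 0.080285146
CR = 27000 * 0.080285146 = 2167.7 m

2167.7 m


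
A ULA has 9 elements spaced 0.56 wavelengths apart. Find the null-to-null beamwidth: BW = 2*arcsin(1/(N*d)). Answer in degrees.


1/(N*d) = 1/(9*0.56) = 0.198413
BW = 2*arcsin(0.198413) = 22.9 degrees

22.9 degrees


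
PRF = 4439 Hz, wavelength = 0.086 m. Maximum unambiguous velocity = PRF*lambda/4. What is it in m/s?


V_ua = 4439 * 0.086 / 4 = 95.4 m/s

95.4 m/s


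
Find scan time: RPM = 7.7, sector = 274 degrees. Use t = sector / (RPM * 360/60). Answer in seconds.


t = 274 / (7.7 * 360) * 60 = 5.93 s

5.93 s


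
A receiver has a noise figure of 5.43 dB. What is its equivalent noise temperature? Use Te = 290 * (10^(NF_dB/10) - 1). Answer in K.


NF_lin = 10^(5.43/10) = 3.491403
Te = 290 * (3.491403 - 1) = 722.5 K

722.5 K


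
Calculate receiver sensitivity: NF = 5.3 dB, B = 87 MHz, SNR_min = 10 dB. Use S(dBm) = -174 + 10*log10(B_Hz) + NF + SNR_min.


10*log10(87000000.0) = 79.4
S = -174 + 79.4 + 5.3 + 10 = -79.3 dBm

-79.3 dBm


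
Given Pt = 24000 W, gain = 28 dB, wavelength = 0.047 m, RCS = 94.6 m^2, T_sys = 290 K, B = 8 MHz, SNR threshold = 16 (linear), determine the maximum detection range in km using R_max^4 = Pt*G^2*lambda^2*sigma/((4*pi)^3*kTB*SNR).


G_lin = 10^(28/10) = 630.957344
R^4 = 24000 * 630.957344^2 * 0.047^2 * 94.6 / ((4*pi)^3 * 1.38e-23 * 290 * 8000000.0 * 16)
R^4 = 1.96418e18 m^4
R_max = (1.96418e18)^(1/4) = 37436.5 m = 37.4 km

37.4 km


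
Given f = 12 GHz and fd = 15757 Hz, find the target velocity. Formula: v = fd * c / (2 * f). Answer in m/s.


v = 15757 * 3e8 / (2 * 12000000000.0) = 197.0 m/s

197.0 m/s


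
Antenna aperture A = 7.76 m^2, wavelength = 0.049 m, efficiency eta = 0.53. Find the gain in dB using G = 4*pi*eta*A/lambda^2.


G_linear = 4*pi*0.53*7.76/0.049^2 = 21525.6
G_dB = 10*log10(21525.6) = 43.3 dB

43.3 dB


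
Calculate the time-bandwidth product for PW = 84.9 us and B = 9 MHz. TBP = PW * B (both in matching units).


TBP = 84.9 * 9 = 764.1

764.1


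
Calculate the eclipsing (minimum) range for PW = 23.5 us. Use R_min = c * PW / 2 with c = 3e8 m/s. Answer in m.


R_min = 3e8 * 23.5e-6 / 2 = 3525.0 m

3525.0 m


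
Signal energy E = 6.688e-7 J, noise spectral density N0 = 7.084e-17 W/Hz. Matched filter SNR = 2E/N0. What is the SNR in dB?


SNR_lin = 2 * 6.688e-7 / 7.084e-17 = 1.888e10
SNR_dB = 10*log10(1.888e10) = 102.8 dB

102.8 dB


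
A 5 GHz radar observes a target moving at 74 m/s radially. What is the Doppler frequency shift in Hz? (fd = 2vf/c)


fd = 2 * 74 * 5000000000.0 / 3e8 = 2466.7 Hz

2466.7 Hz


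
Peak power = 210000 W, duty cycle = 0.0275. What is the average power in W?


P_avg = 210000 * 0.0275 = 5775.0 W

5775.0 W


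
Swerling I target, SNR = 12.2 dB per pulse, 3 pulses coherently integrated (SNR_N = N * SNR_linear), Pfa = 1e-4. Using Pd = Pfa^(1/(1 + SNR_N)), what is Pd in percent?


SNR_lin = 10^(12.2/10) = 16.59587
SNR_N = 3 * 16.59587 = 49.78761
1/(1 + SNR_N) = 1/50.78761 = 0.0196898
Pd = (1e-4)^0.0196898 = 0.83414
Pd = 83.4%

83.4%


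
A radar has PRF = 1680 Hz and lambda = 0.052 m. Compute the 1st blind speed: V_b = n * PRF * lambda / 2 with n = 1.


V_blind = 1 * 1680 * 0.052 / 2 = 43.7 m/s

43.7 m/s


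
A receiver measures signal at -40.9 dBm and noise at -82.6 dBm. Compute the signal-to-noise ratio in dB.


SNR = -40.9 - (-82.6) = 41.7 dB

41.7 dB


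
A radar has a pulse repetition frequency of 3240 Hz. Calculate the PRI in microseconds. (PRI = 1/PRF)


PRI = 1/3240 = 0.000308642 s = 308.6 us

308.6 us


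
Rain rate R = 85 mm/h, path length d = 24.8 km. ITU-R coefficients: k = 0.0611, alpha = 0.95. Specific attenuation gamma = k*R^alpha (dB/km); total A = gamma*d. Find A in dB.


gamma = 0.0611 * 85^0.95 = 4.159003 dB/km
A = 4.159003 * 24.8 = 103.14 dB

103.14 dB


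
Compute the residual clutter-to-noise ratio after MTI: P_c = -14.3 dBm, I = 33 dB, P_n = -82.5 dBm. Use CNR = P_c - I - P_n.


CNR = -14.3 - 33 - (-82.5) = 35.2 dB

35.2 dB


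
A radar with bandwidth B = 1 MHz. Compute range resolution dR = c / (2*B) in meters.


dR = 3e8 / (2 * 1000000.0) = 150.0 m

150.0 m


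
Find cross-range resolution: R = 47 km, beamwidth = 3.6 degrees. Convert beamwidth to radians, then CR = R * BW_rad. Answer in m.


BW_rad = 0.062831853
CR = 47000 * 0.062831853 = 2953.1 m

2953.1 m


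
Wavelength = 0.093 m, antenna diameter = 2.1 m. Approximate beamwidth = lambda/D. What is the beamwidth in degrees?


BW_rad = 0.093 / 2.1 = 0.044286
BW_deg = 2.54 degrees

2.54 degrees


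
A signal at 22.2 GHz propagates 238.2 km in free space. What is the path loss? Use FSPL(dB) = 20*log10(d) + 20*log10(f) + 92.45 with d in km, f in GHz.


20*log10(238.2) = 47.54
20*log10(22.2) = 26.93
FSPL = 166.9 dB

166.9 dB


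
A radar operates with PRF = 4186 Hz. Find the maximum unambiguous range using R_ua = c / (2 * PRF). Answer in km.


R_ua = 3e8 / (2 * 4186) = 35833.7 m = 35.8 km

35.8 km


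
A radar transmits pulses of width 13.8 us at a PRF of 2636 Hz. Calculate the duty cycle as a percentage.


DC = 13.8e-6 * 2636 * 100 = 3.64%

3.64%


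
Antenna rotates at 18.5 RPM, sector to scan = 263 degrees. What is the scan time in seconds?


t = 263 / (18.5 * 360) * 60 = 2.37 s

2.37 s


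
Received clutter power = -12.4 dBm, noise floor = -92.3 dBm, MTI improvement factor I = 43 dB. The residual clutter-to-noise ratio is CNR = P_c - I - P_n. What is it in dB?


CNR = -12.4 - 43 - (-92.3) = 36.9 dB

36.9 dB


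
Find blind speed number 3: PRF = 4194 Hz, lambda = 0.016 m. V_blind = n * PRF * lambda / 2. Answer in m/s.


V_blind = 3 * 4194 * 0.016 / 2 = 100.7 m/s

100.7 m/s


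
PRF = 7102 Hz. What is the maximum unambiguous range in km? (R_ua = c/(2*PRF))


R_ua = 3e8 / (2 * 7102) = 21120.8 m = 21.1 km

21.1 km


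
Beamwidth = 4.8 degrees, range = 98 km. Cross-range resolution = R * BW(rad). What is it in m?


BW_rad = 0.083775804
CR = 98000 * 0.083775804 = 8210.0 m

8210.0 m


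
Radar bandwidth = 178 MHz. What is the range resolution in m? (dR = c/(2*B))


dR = 3e8 / (2 * 178000000.0) = 0.84 m

0.84 m


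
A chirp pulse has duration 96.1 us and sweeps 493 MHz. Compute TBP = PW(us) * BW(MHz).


TBP = 96.1 * 493 = 47377.3

47377.3


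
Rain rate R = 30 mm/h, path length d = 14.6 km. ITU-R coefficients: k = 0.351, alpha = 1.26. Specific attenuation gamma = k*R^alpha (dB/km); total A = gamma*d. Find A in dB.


gamma = 0.351 * 30^1.26 = 25.496461 dB/km
A = 25.496461 * 14.6 = 372.25 dB

372.25 dB


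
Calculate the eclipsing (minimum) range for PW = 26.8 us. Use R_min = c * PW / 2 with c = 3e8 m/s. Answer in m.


R_min = 3e8 * 26.8e-6 / 2 = 4020.0 m

4020.0 m


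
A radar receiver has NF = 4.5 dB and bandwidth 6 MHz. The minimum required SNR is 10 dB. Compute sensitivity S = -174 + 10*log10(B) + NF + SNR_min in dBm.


10*log10(6000000.0) = 67.78
S = -174 + 67.78 + 4.5 + 10 = -91.7 dBm

-91.7 dBm


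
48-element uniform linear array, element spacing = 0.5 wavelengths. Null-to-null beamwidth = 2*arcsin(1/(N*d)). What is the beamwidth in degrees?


1/(N*d) = 1/(48*0.5) = 0.041667
BW = 2*arcsin(0.041667) = 4.8 degrees

4.8 degrees


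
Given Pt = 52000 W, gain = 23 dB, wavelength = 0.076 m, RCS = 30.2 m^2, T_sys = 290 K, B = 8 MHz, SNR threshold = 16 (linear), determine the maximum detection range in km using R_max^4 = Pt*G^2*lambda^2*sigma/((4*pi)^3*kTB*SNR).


G_lin = 10^(23/10) = 199.526231
R^4 = 52000 * 199.526231^2 * 0.076^2 * 30.2 / ((4*pi)^3 * 1.38e-23 * 290 * 8000000.0 * 16)
R^4 = 3.55239e17 m^4
R_max = (3.55239e17)^(1/4) = 24413.5 m = 24.4 km

24.4 km


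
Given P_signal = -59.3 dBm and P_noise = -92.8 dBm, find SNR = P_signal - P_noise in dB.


SNR = -59.3 - (-92.8) = 33.5 dB

33.5 dB


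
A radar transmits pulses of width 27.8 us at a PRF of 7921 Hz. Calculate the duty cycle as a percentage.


DC = 27.8e-6 * 7921 * 100 = 22.02%

22.02%


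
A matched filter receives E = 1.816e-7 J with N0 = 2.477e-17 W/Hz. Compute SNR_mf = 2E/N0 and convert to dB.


SNR_lin = 2 * 1.816e-7 / 2.477e-17 = 1.466e10
SNR_dB = 10*log10(1.466e10) = 101.7 dB

101.7 dB


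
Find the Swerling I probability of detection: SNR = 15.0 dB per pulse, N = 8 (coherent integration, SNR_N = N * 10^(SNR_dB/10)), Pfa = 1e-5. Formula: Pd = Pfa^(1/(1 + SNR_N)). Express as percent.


SNR_lin = 10^(15.0/10) = 31.62278
SNR_N = 8 * 31.62278 = 252.98224
1/(1 + SNR_N) = 1/253.98224 = 0.0039373
Pd = (1e-5)^0.0039373 = 0.95568
Pd = 95.6%

95.6%


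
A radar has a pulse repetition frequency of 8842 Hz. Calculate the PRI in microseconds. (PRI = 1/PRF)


PRI = 1/8842 = 0.0001130966 s = 113.1 us

113.1 us


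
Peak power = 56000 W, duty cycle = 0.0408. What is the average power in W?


P_avg = 56000 * 0.0408 = 2284.8 W

2284.8 W


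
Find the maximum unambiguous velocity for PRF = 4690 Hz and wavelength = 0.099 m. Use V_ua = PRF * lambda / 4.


V_ua = 4690 * 0.099 / 4 = 116.1 m/s

116.1 m/s


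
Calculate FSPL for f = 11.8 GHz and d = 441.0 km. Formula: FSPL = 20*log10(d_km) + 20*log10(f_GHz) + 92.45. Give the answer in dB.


20*log10(441.0) = 52.89
20*log10(11.8) = 21.44
FSPL = 166.8 dB

166.8 dB


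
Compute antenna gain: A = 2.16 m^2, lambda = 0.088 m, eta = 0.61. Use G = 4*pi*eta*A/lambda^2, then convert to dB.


G_linear = 4*pi*0.61*2.16/0.088^2 = 2138.1
G_dB = 10*log10(2138.1) = 33.3 dB

33.3 dB


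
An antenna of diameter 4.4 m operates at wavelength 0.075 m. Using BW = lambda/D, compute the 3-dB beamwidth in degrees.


BW_rad = 0.075 / 4.4 = 0.017045
BW_deg = 0.98 degrees

0.98 degrees


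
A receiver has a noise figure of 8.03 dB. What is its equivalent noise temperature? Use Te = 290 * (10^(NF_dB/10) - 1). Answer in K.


NF_lin = 10^(8.03/10) = 6.353309
Te = 290 * (6.353309 - 1) = 1552.5 K

1552.5 K
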